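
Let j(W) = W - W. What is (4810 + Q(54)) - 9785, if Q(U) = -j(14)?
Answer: -4975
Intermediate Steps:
j(W) = 0
Q(U) = 0 (Q(U) = -1*0 = 0)
(4810 + Q(54)) - 9785 = (4810 + 0) - 9785 = 4810 - 9785 = -4975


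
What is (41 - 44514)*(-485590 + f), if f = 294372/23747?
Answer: 512818668124334/23747 ≈ 2.1595e+10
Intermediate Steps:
f = 294372/23747 (f = 294372*(1/23747) = 294372/23747 ≈ 12.396)
(41 - 44514)*(-485590 + f) = (41 - 44514)*(-485590 + 294372/23747) = -44473*(-11531011358/23747) = 512818668124334/23747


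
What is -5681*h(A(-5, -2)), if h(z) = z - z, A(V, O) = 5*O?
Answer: 0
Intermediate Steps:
h(z) = 0
-5681*h(A(-5, -2)) = -5681*0 = 0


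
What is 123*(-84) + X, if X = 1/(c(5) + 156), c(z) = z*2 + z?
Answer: -1766771/171 ≈ -10332.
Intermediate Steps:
c(z) = 3*z (c(z) = 2*z + z = 3*z)
X = 1/171 (X = 1/(3*5 + 156) = 1/(15 + 156) = 1/171 ≈ 0.0058480)
123*(-84) + X = 123*(-84) + 1/171 = -10332 + 1/171 = -1766771/171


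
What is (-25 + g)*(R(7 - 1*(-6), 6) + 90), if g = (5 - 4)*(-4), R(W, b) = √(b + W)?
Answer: -2610 - 29*√19 ≈ -2736.4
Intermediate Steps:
R(W, b) = √(W + b)
g = -4 (g = 1*(-4) = -4)
(-25 + g)*(R(7 - 1*(-6), 6) + 90) = (-25 - 4)*(√((7 - 1*(-6)) + 6) + 90) = -29*(√((7 + 6) + 6) + 90) = -29*(√(13 + 6) + 90) = -29*(√19 + 90) = -29*(90 + √19) = -2610 - 29*√19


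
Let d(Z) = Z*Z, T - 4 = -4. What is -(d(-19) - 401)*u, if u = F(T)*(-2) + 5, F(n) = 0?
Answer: 200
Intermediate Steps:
T = 0 (T = 4 - 4 = 0)
d(Z) = Z²
u = 5 (u = 0*(-2) + 5 = 0 + 5 = 5)
-(d(-19) - 401)*u = -((-19)² - 401)*5 = -(361 - 401)*5 = -(-40)*5 = -1*(-200) = 200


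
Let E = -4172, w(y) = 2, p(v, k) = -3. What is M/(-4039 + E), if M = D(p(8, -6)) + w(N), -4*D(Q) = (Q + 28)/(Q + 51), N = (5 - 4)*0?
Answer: -359/1576512 ≈ -0.00022772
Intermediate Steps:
N = 0 (N = 1*0 = 0)
D(Q) = -(28 + Q)/(4*(51 + Q)) (D(Q) = -(Q + 28)/(4*(Q + 51)) = -(28 + Q)/(4*(51 + Q)))
M = 359/192 (M = (-28 - 1*(-3))/(4*(51 - 3)) + 2 = (¼)*(-28 + 3)/48 + 2 = (¼)*(1/48)*(-25) + 2 = -25/192 + 2 = 359/192 ≈ 1.8698)
M/(-4039 + E) = 359/(192*(-4039 - 4172)) = (359/192)/(-8211) = (359/192)*(-1/8211) = -359/1576512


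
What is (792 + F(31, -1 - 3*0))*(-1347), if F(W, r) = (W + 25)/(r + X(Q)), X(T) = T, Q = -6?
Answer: -1056048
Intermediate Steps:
F(W, r) = (25 + W)/(-6 + r) (F(W, r) = (W + 25)/(r - 6) = (25 + W)/(-6 + r))
(792 + F(31, -1 - 3*0))*(-1347) = (792 + (25 + 31)/(-6 + (-1 - 3*0)))*(-1347) = (792 + 56/(-6 + (-1 + 0)))*(-1347) = (792 + 56/(-6 - 1))*(-1347) = (792 + 56/(-7))*(-1347) = (792 - ⅐*56)*(-1347) = (792 - 8)*(-1347) = 784*(-1347) = -1056048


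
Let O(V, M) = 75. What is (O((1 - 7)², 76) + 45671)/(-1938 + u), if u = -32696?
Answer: -22873/17317 ≈ -1.3208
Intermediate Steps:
(O((1 - 7)², 76) + 45671)/(-1938 + u) = (75 + 45671)/(-1938 - 32696) = 45746/(-34634) = 45746*(-1/34634) = -22873/17317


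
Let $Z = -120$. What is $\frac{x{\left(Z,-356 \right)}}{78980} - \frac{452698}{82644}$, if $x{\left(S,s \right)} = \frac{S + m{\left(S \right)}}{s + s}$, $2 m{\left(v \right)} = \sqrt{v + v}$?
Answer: $- \frac{159105629795}{29046142884} - \frac{i \sqrt{15}}{28116880} \approx -5.4777 - 1.3775 \cdot 10^{-7} i$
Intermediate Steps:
$m{\left(v \right)} = \frac{\sqrt{2} \sqrt{v}}{2}$ ($m{\left(v \right)} = \frac{\sqrt{v + v}}{2} = \frac{\sqrt{2 v}}{2} = \frac{\sqrt{2} \sqrt{v}}{2}$)
$x{\left(S,s \right)} = \frac{S + \frac{\sqrt{2} \sqrt{S}}{2}}{2 s}$ ($x{\left(S,s \right)} = \frac{S + \frac{\sqrt{2} \sqrt{S}}{2}}{s + s} = \frac{S + \frac{\sqrt{2} \sqrt{S}}{2}}{2 s}$)
$\frac{x{\left(Z,-356 \right)}}{78980} - \frac{452698}{82644} = \frac{\frac{1}{4} \frac{1}{-356} \left(2 \left(-120\right) + \sqrt{2} \sqrt{-120}\right)}{78980} - \frac{452698}{82644} = \frac{1}{4} \left(- \frac{1}{356}\right) \left(-240 + \sqrt{2} \cdot 2 i \sqrt{30}\right) \frac{1}{78980} - \frac{226349}{41322} = \frac{1}{4} \left(- \frac{1}{356}\right) \left(-240 + 4 i \sqrt{15}\right) \frac{1}{78980} - \frac{226349}{41322} = \left(\frac{15}{89} - \frac{i \sqrt{15}}{356}\right) \frac{1}{78980} - \frac{226349}{41322} = \left(\frac{3}{1405844} - \frac{i \sqrt{15}}{28116880}\right) - \frac{226349}{41322} = - \frac{159105629795}{29046142884} - \frac{i \sqrt{15}}{28116880}$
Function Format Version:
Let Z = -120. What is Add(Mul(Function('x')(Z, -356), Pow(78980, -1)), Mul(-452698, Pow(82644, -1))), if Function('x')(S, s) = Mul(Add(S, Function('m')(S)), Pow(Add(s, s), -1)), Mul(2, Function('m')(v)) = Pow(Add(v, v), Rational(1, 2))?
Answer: Add(Rational(-159105629795, 29046142884), Mul(Rational(-1, 28116880), I, Pow(15, Rational(1, 2)))) ≈ Add(-5.4777, Mul(-1.3775e-7, I))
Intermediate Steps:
Function('m')(v) = Mul(Rational(1, 2), Pow(2, Rational(1, 2)), Pow(v, Rational(1, 2))) (Function('m')(v) = Mul(Rational(1, 2), Pow(Add(v, v), Rational(1, 2))) = Mul(Rational(1, 2), Pow(Mul(2, v), Rational(1, 2))) = Mul(Rational(1, 2), Mul(Pow(2, Rational(1, 2)), Pow(v, Rational(1, 2)))) = Mul(Rational(1, 2), Pow(2, Rational(1, 2)), Pow(v, Rational(1, 2))))
Function('x')(S, s) = Mul(Rational(1, 2), Pow(s, -1), Add(S, Mul(Rational(1, 2), Pow(2, Rational(1, 2)), Pow(S, Rational(1, 2))))) (Function('x')(S, s) = Mul(Add(S, Mul(Rational(1, 2), Pow(2, Rational(1, 2)), Pow(S, Rational(1, 2)))), Pow(Add(s, s), -1)) = Mul(Add(S, Mul(Rational(1, 2), Pow(2, Rational(1, 2)), Pow(S, Rational(1, 2)))), Pow(Mul(2, s), -1)) = Mul(Add(S, Mul(Rational(1, 2), Pow(2, Rational(1, 2)), Pow(S, Rational(1, 2)))), Mul(Rational(1, 2), Pow(s, -1))) = Mul(Rational(1, 2), Pow(s, -1), Add(S, Mul(Rational(1, 2), Pow(2, Rational(1, 2)), Pow(S, Rational(1, 2))))))
Add(Mul(Function('x')(Z, -356), Pow(78980, -1)), Mul(-452698, Pow(82644, -1))) = Add(Mul(Mul(Rational(1, 4), Pow(-356, -1), Add(Mul(2, -120), Mul(Pow(2, Rational(1, 2)), Pow(-120, Rational(1, 2))))), Pow(78980, -1)), Mul(-452698, Pow(82644, -1))) = Add(Mul(Mul(Rational(1, 4), Rational(-1, 356), Add(-240, Mul(Pow(2, Rational(1, 2)), Mul(2, I, Pow(30, Rational(1, 2)))))), Rational(1, 78980)), Mul(-452698, Rational(1, 82644))) = Add(Mul(Mul(Rational(1, 4), Rational(-1, 356), Add(-240, Mul(4, I, Pow(15, Rational(1, 2))))), Rational(1, 78980)), Rational(-226349, 41322)) = Add(Mul(Add(Rational(15, 89), Mul(Rational(-1, 356), I, Pow(15, Rational(1, 2)))), Rational(1, 78980)), Rational(-226349, 41322)) = Add(Add(Rational(3, 1405844), Mul(Rational(-1, 28116880), I, Pow(15, Rational(1, 2)))), Rational(-226349, 41322)) = Add(Rational(-159105629795, 29046142884), Mul(Rational(-1, 28116880), I, Pow(15, Rational(1, 2))))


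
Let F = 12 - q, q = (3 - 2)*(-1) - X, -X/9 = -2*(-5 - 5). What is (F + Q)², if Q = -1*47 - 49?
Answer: 69169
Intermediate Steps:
X = -180 (X = -(-18)*(-5 - 5) = -(-18)*(-10) = -9*20 = -180)
q = 179 (q = (3 - 2)*(-1) - 1*(-180) = 1*(-1) + 180 = -1 + 180 = 179)
F = -167 (F = 12 - 1*179 = 12 - 179 = -167)
Q = -96 (Q = -47 - 49 = -96)
(F + Q)² = (-167 - 96)² = (-263)² = 69169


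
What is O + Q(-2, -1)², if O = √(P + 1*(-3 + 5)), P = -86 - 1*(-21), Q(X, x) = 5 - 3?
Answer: 4 + 3*I*√7 ≈ 4.0 + 7.9373*I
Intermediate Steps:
Q(X, x) = 2
P = -65 (P = -86 + 21 = -65)
O = 3*I*√7 (O = √(-65 + 1*(-3 + 5)) = √(-65 + 1*2) = √(-65 + 2) = √(-63) = 3*I*√7 ≈ 7.9373*I)
O + Q(-2, -1)² = 3*I*√7 + 2² = 3*I*√7 + 4 = 4 + 3*I*√7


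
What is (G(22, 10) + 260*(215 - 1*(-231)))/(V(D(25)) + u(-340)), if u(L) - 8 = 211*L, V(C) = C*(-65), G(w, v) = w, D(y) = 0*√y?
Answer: -57991/35866 ≈ -1.6169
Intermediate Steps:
D(y) = 0
V(C) = -65*C
u(L) = 8 + 211*L
(G(22, 10) + 260*(215 - 1*(-231)))/(V(D(25)) + u(-340)) = (22 + 260*(215 - 1*(-231)))/(-65*0 + (8 + 211*(-340))) = (22 + 260*(215 + 231))/(0 + (8 - 71740)) = (22 + 260*446)/(0 - 71732) = (22 + 115960)/(-71732) = 115982*(-1/71732) = -57991/35866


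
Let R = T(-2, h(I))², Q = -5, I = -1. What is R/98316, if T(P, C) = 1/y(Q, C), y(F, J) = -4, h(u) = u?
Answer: 1/1573056 ≈ 6.3570e-7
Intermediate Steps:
T(P, C) = -¼ (T(P, C) = 1/(-4) = -¼)
R = 1/16 (R = (-¼)² = 1/16 ≈ 0.062500)
R/98316 = (1/16)/98316 = (1/16)*(1/98316) = 1/1573056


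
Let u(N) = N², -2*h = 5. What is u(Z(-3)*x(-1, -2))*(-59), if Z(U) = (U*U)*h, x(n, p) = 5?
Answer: -2986875/4 ≈ -7.4672e+5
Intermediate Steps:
h = -5/2 (h = -½*5 = -5/2 ≈ -2.5000)
Z(U) = -5*U²/2 (Z(U) = (U*U)*(-5/2) = U²*(-5/2) = -5*U²/2)
u(Z(-3)*x(-1, -2))*(-59) = (-5/2*(-3)²*5)²*(-59) = (-5/2*9*5)²*(-59) = (-45/2*5)²*(-59) = (-225/2)²*(-59) = (50625/4)*(-59) = -2986875/4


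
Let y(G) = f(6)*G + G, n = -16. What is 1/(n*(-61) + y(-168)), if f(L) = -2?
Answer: 1/1144 ≈ 0.00087413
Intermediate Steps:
y(G) = -G (y(G) = -2*G + G = -G)
1/(n*(-61) + y(-168)) = 1/(-16*(-61) - 1*(-168)) = 1/(976 + 168) = 1/1144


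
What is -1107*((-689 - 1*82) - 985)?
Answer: 1943892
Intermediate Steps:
-1107*((-689 - 1*82) - 985) = -1107*((-689 - 82) - 985) = -1107*(-771 - 985) = -1107*(-1756) = 1943892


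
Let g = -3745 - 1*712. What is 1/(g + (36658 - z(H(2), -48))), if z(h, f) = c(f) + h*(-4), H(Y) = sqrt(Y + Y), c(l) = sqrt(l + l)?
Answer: 32209/1037419777 + 4*I*sqrt(6)/1037419777 ≈ 3.1047e-5 + 9.4445e-9*I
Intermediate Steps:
g = -4457 (g = -3745 - 712 = -4457)
c(l) = sqrt(2)*sqrt(l) (c(l) = sqrt(2*l) = sqrt(2)*sqrt(l))
H(Y) = sqrt(2)*sqrt(Y) (H(Y) = sqrt(2*Y) = sqrt(2)*sqrt(Y))
z(h, f) = -4*h + sqrt(2)*sqrt(f) (z(h, f) = sqrt(2)*sqrt(f) + h*(-4) = sqrt(2)*sqrt(f) - 4*h = -4*h + sqrt(2)*sqrt(f))
1/(g + (36658 - z(H(2), -48))) = 1/(-4457 + (36658 - (-4*sqrt(2)*sqrt(2) + sqrt(2)*sqrt(-48)))) = 1/(-4457 + (36658 - (-4*2 + sqrt(2)*(4*I*sqrt(3))))) = 1/(-4457 + (36658 - (-8 + 4*I*sqrt(6)))) = 1/(-4457 + (36658 + (8 - 4*I*sqrt(6)))) = 1/(-4457 + (36666 - 4*I*sqrt(6))) = 1/(32209 - 4*I*sqrt(6))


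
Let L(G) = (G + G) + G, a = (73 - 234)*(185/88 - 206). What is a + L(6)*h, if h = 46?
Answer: 2961687/88 ≈ 33656.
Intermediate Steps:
a = 2888823/88 (a = -161*(185*(1/88) - 206) = -161*(185/88 - 206) = -161*(-17943/88) = 2888823/88 ≈ 32828.)
L(G) = 3*G (L(G) = 2*G + G = 3*G)
a + L(6)*h = 2888823/88 + (3*6)*46 = 2888823/88 + 18*46 = 2888823/88 + 828 = 2961687/88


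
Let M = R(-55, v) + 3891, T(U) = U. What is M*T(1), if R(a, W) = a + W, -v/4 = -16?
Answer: 3900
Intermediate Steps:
v = 64 (v = -4*(-16) = 64)
R(a, W) = W + a
M = 3900 (M = (64 - 55) + 3891 = 9 + 3891 = 3900)
M*T(1) = 3900*1 = 3900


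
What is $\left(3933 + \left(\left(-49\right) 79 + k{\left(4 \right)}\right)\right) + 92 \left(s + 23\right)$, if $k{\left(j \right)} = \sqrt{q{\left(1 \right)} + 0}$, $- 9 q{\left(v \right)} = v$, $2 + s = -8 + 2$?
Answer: $1442 + \frac{i}{3} \approx 1442.0 + 0.33333 i$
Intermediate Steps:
$s = -8$ ($s = -2 + \left(-8 + 2\right) = -2 - 6 = -8$)
$q{\left(v \right)} = - \frac{v}{9}$
$k{\left(j \right)} = \frac{i}{3}$ ($k{\left(j \right)} = \sqrt{\left(- \frac{1}{9}\right) 1 + 0} = \sqrt{- \frac{1}{9} + 0} = \sqrt{- \frac{1}{9}} = \frac{i}{3}$)
$\left(3933 + \left(\left(-49\right) 79 + k{\left(4 \right)}\right)\right) + 92 \left(s + 23\right) = \left(3933 + \left(\left(-49\right) 79 + \frac{i}{3}\right)\right) + 92 \left(-8 + 23\right) = \left(3933 - \left(3871 - \frac{i}{3}\right)\right) + 92 \cdot 15 = \left(62 + \frac{i}{3}\right) + 1380 = 1442 + \frac{i}{3}$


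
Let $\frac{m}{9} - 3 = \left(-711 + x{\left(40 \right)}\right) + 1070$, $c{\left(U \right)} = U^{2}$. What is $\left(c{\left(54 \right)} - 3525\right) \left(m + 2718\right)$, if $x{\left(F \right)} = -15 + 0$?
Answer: $-3557169$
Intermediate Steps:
$x{\left(F \right)} = -15$
$m = 3123$ ($m = 27 + 9 \left(\left(-711 - 15\right) + 1070\right) = 27 + 9 \left(-726 + 1070\right) = 27 + 9 \cdot 344 = 27 + 3096 = 3123$)
$\left(c{\left(54 \right)} - 3525\right) \left(m + 2718\right) = \left(54^{2} - 3525\right) \left(3123 + 2718\right) = \left(2916 - 3525\right) 5841 = \left(-609\right) 5841 = -3557169$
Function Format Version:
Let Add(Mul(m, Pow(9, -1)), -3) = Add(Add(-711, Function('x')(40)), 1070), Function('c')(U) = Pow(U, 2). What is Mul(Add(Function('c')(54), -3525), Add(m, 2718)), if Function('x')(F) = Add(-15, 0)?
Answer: -3557169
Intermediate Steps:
Function('x')(F) = -15
m = 3123 (m = Add(27, Mul(9, Add(Add(-711, -15), 1070))) = Add(27, Mul(9, Add(-726, 1070))) = Add(27, Mul(9, 344)) = Add(27, 3096) = 3123)
Mul(Add(Function('c')(54), -3525), Add(m, 2718)) = Mul(Add(Pow(54, 2), -3525), Add(3123, 2718)) = Mul(Add(2916, -3525), 5841) = Mul(-609, 5841) = -3557169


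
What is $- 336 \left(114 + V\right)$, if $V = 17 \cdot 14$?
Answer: $-118272$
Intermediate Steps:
$V = 238$
$- 336 \left(114 + V\right) = - 336 \left(114 + 238\right) = \left(-336\right) 352 = -118272$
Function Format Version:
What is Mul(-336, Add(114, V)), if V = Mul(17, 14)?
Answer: -118272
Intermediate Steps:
V = 238
Mul(-336, Add(114, V)) = Mul(-336, Add(114, 238)) = Mul(-336, 352) = -118272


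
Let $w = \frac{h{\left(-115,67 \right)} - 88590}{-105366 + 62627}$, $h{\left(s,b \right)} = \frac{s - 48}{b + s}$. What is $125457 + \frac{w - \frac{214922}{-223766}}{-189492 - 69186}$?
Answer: $\frac{7448761850268884668273}{59373027020932128} \approx 1.2546 \cdot 10^{5}$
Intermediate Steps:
$h{\left(s,b \right)} = \frac{-48 + s}{b + s}$
$w = \frac{4252157}{2051472}$ ($w = \frac{\frac{-48 - 115}{67 - 115} - 88590}{-105366 + 62627} = \frac{\frac{1}{-48} \left(-163\right) - 88590}{-42739} = \left(\left(- \frac{1}{48}\right) \left(-163\right) - 88590\right) \left(- \frac{1}{42739}\right) = \left(\frac{163}{48} - 88590\right) \left(- \frac{1}{42739}\right) = \left(- \frac{4252157}{48}\right) \left(- \frac{1}{42739}\right) = \frac{4252157}{2051472} \approx 2.0727$)
$125457 + \frac{w - \frac{214922}{-223766}}{-189492 - 69186} = 125457 + \frac{\frac{4252157}{2051472} - \frac{214922}{-223766}}{-189492 - 69186} = 125457 + \frac{\frac{4252157}{2051472} - - \frac{107461}{111883}}{-258678} = 125457 + \left(\frac{4252157}{2051472} + \frac{107461}{111883}\right) \left(- \frac{1}{258678}\right) = 125457 + \frac{696197314223}{229524841776} \left(- \frac{1}{258678}\right) = 125457 - \frac{696197314223}{59373027020932128} = \frac{7448761850268884668273}{59373027020932128}$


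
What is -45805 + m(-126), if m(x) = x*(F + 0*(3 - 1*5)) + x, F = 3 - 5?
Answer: -45679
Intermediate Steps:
F = -2
m(x) = -x (m(x) = x*(-2 + 0*(3 - 1*5)) + x = x*(-2 + 0*(3 - 5)) + x = x*(-2 + 0*(-2)) + x = x*(-2 + 0) + x = x*(-2) + x = -2*x + x = -x)
-45805 + m(-126) = -45805 - 1*(-126) = -45805 + 126 = -45679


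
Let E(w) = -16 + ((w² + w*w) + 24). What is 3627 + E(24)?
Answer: 4787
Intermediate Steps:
E(w) = 8 + 2*w² (E(w) = -16 + ((w² + w²) + 24) = -16 + (2*w² + 24) = -16 + (24 + 2*w²) = 8 + 2*w²)
3627 + E(24) = 3627 + (8 + 2*24²) = 3627 + (8 + 2*576) = 3627 + (8 + 1152) = 3627 + 1160 = 4787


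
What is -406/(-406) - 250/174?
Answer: -38/87 ≈ -0.43678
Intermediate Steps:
-406/(-406) - 250/174 = -406*(-1/406) - 250*1/174 = 1 - 125/87 = -38/87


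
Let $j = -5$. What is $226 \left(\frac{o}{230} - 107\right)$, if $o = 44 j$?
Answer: $- \frac{561158}{23} \approx -24398.0$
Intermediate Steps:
$o = -220$ ($o = 44 \left(-5\right) = -220$)
$226 \left(\frac{o}{230} - 107\right) = 226 \left(- \frac{220}{230} - 107\right) = 226 \left(\left(-220\right) \frac{1}{230} - 107\right) = 226 \left(- \frac{22}{23} - 107\right) = 226 \left(- \frac{2483}{23}\right) = - \frac{561158}{23}$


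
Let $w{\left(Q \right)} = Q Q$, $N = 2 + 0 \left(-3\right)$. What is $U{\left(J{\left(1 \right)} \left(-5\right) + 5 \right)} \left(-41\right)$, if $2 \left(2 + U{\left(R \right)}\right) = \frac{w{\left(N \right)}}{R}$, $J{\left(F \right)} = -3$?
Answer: $\frac{779}{10} \approx 77.9$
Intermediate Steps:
$N = 2$ ($N = 2 + 0 = 2$)
$w{\left(Q \right)} = Q^{2}$
$U{\left(R \right)} = -2 + \frac{2}{R}$ ($U{\left(R \right)} = -2 + \frac{2^{2} \frac{1}{R}}{2} = -2 + \frac{4 \frac{1}{R}}{2} = -2 + \frac{2}{R}$)
$U{\left(J{\left(1 \right)} \left(-5\right) + 5 \right)} \left(-41\right) = \left(-2 + \frac{2}{\left(-3\right) \left(-5\right) + 5}\right) \left(-41\right) = \left(-2 + \frac{2}{15 + 5}\right) \left(-41\right) = \left(-2 + \frac{2}{20}\right) \left(-41\right) = \left(-2 + 2 \cdot \frac{1}{20}\right) \left(-41\right) = \left(-2 + \frac{1}{10}\right) \left(-41\right) = \left(- \frac{19}{10}\right) \left(-41\right) = \frac{779}{10}$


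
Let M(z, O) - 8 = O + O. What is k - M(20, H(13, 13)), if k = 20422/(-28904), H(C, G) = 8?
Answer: -357059/14452 ≈ -24.707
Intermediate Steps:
k = -10211/14452 (k = 20422*(-1/28904) = -10211/14452 ≈ -0.70655)
M(z, O) = 8 + 2*O (M(z, O) = 8 + (O + O) = 8 + 2*O)
k - M(20, H(13, 13)) = -10211/14452 - (8 + 2*8) = -10211/14452 - (8 + 16) = -10211/14452 - 1*24 = -10211/14452 - 24 = -357059/14452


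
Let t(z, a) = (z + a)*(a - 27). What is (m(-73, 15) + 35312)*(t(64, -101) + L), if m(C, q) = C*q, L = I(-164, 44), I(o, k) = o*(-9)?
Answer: 212556004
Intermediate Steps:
I(o, k) = -9*o
L = 1476 (L = -9*(-164) = 1476)
t(z, a) = (-27 + a)*(a + z) (t(z, a) = (a + z)*(-27 + a) = (-27 + a)*(a + z))
(m(-73, 15) + 35312)*(t(64, -101) + L) = (-73*15 + 35312)*(((-101)² - 27*(-101) - 27*64 - 101*64) + 1476) = (-1095 + 35312)*((10201 + 2727 - 1728 - 6464) + 1476) = 34217*(4736 + 1476) = 34217*6212 = 212556004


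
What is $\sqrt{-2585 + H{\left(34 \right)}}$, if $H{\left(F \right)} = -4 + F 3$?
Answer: $i \sqrt{2487} \approx 49.87 i$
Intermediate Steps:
$H{\left(F \right)} = -4 + 3 F$
$\sqrt{-2585 + H{\left(34 \right)}} = \sqrt{-2585 + \left(-4 + 3 \cdot 34\right)} = \sqrt{-2585 + \left(-4 + 102\right)} = \sqrt{-2585 + 98} = \sqrt{-2487} = i \sqrt{2487}$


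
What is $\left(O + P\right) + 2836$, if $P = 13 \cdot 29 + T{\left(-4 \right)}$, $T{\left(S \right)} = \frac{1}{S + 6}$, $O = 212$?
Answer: $\frac{6851}{2} \approx 3425.5$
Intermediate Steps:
$T{\left(S \right)} = \frac{1}{6 + S}$
$P = \frac{755}{2}$ ($P = 13 \cdot 29 + \frac{1}{6 - 4} = 377 + \frac{1}{2} = \frac{755}{2} \approx 377.5$)
$\left(O + P\right) + 2836 = \left(212 + \frac{755}{2}\right) + 2836 = \frac{1179}{2} + 2836 = \frac{6851}{2}$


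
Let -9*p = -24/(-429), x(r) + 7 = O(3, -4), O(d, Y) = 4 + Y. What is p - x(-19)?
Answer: 9001/1287 ≈ 6.9938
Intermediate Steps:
x(r) = -7 (x(r) = -7 + (4 - 4) = -7 + 0 = -7)
p = -8/1287 (p = -(-8)/(3*(-429)) = -(-8)*(-1)/(3*429) = -1/9*8/143 = -8/1287 ≈ -0.0062160)
p - x(-19) = -8/1287 - 1*(-7) = -8/1287 + 7 = 9001/1287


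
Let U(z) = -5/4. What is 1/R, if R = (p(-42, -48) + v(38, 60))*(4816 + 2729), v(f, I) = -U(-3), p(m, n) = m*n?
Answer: 4/60880605 ≈ 6.5702e-8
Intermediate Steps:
U(z) = -5/4 (U(z) = -5*1/4 = -5/4)
v(f, I) = 5/4 (v(f, I) = -1*(-5/4) = 5/4)
R = 60880605/4 (R = (-42*(-48) + 5/4)*(4816 + 2729) = (2016 + 5/4)*7545 = (8069/4)*7545 = 60880605/4 ≈ 1.5220e+7)
1/R = 1/(60880605/4) = 4/60880605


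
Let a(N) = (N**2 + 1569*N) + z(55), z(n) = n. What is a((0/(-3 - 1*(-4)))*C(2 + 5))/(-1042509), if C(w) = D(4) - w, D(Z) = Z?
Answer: -55/1042509 ≈ -5.2757e-5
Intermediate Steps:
C(w) = 4 - w
a(N) = 55 + N**2 + 1569*N (a(N) = (N**2 + 1569*N) + 55 = 55 + N**2 + 1569*N)
a((0/(-3 - 1*(-4)))*C(2 + 5))/(-1042509) = (55 + ((0/(-3 - 1*(-4)))*(4 - (2 + 5)))**2 + 1569*((0/(-3 - 1*(-4)))*(4 - (2 + 5))))/(-1042509) = (55 + ((0/(-3 + 4))*(4 - 1*7))**2 + 1569*((0/(-3 + 4))*(4 - 1*7)))*(-1/1042509) = (55 + ((0/1)*(4 - 7))**2 + 1569*((0/1)*(4 - 7)))*(-1/1042509) = (55 + ((1*0)*(-3))**2 + 1569*((1*0)*(-3)))*(-1/1042509) = (55 + (0*(-3))**2 + 1569*(0*(-3)))*(-1/1042509) = (55 + 0**2 + 1569*0)*(-1/1042509) = (55 + 0 + 0)*(-1/1042509) = 55*(-1/1042509) = -55/1042509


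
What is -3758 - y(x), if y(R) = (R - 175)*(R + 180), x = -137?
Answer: 9658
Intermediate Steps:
y(R) = (-175 + R)*(180 + R)
-3758 - y(x) = -3758 - (-31500 + (-137)**2 + 5*(-137)) = -3758 - (-31500 + 18769 - 685) = -3758 - 1*(-13416) = -3758 + 13416 = 9658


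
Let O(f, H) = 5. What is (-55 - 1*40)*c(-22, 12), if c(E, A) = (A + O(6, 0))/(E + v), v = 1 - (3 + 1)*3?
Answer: 1615/33 ≈ 48.939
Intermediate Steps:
v = -11 (v = 1 - 4*3 = 1 - 1*12 = 1 - 12 = -11)
c(E, A) = (5 + A)/(-11 + E) (c(E, A) = (A + 5)/(E - 11) = (5 + A)/(-11 + E))
(-55 - 1*40)*c(-22, 12) = (-55 - 1*40)*((5 + 12)/(-11 - 22)) = (-55 - 40)*(17/(-33)) = -(-95)*17/33 = -95*(-17/33) = 1615/33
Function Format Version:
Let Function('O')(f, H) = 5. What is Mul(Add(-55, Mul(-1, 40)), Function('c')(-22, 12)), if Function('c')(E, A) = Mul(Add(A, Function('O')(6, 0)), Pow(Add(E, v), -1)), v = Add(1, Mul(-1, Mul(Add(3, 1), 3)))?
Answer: Rational(1615, 33) ≈ 48.939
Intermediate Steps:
v = -11 (v = Add(1, Mul(-1, Mul(4, 3))) = Add(1, Mul(-1, 12)) = Add(1, -12) = -11)
Function('c')(E, A) = Mul(Pow(Add(-11, E), -1), Add(5, A)) (Function('c')(E, A) = Mul(Add(A, 5), Pow(Add(E, -11), -1)) = Mul(Add(5, A), Pow(Add(-11, E), -1)) = Mul(Pow(Add(-11, E), -1), Add(5, A)))
Mul(Add(-55, Mul(-1, 40)), Function('c')(-22, 12)) = Mul(Add(-55, Mul(-1, 40)), Mul(Pow(Add(-11, -22), -1), Add(5, 12))) = Mul(Add(-55, -40), Mul(Pow(-33, -1), 17)) = Mul(-95, Mul(Rational(-1, 33), 17)) = Mul(-95, Rational(-17, 33)) = Rational(1615, 33)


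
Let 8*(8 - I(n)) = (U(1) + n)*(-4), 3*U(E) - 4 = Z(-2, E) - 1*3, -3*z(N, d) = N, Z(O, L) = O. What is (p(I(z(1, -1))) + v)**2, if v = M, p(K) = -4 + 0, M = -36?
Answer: 1600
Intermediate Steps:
z(N, d) = -N/3
U(E) = -1/3 (U(E) = 4/3 + (-2 - 1*3)/3 = 4/3 + (-2 - 3)/3 = 4/3 + (1/3)*(-5) = 4/3 - 5/3 = -1/3)
I(n) = 47/6 + n/2 (I(n) = 8 - (-1/3 + n)*(-4)/8 = 8 - (4/3 - 4*n)/8 = 8 + (-1/6 + n/2) = 47/6 + n/2)
p(K) = -4
v = -36
(p(I(z(1, -1))) + v)**2 = (-4 - 36)**2 = (-40)**2 = 1600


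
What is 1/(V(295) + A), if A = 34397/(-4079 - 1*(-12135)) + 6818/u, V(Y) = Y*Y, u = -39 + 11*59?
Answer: 46360/4035195113 ≈ 1.1489e-5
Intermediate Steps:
u = 610 (u = -39 + 649 = 610)
V(Y) = Y²
A = 716113/46360 (A = 34397/(-4079 - 1*(-12135)) + 6818/610 = 34397/(-4079 + 12135) + 6818*(1/610) = 34397/8056 + 3409/305 = 34397*(1/8056) + 3409/305 = 649/152 + 3409/305 = 716113/46360 ≈ 15.447)
1/(V(295) + A) = 1/(295² + 716113/46360) = 1/(87025 + 716113/46360) = 1/(4035195113/46360) = 46360/4035195113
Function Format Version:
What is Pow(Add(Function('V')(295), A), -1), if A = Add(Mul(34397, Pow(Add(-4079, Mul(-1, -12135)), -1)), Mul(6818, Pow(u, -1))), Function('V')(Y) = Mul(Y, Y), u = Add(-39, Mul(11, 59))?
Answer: Rational(46360, 4035195113) ≈ 1.1489e-5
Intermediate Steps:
u = 610 (u = Add(-39, 649) = 610)
Function('V')(Y) = Pow(Y, 2)
A = Rational(716113, 46360) (A = Add(Mul(34397, Pow(Add(-4079, Mul(-1, -12135)), -1)), Mul(6818, Pow(610, -1))) = Add(Mul(34397, Pow(Add(-4079, 12135), -1)), Mul(6818, Rational(1, 610))) = Add(Mul(34397, Pow(8056, -1)), Rational(3409, 305)) = Add(Mul(34397, Rational(1, 8056)), Rational(3409, 305)) = Add(Rational(649, 152), Rational(3409, 305)) = Rational(716113, 46360) ≈ 15.447)
Pow(Add(Function('V')(295), A), -1) = Pow(Add(Pow(295, 2), Rational(716113, 46360)), -1) = Pow(Add(87025, Rational(716113, 46360)), -1) = Pow(Rational(4035195113, 46360), -1) = Rational(46360, 4035195113)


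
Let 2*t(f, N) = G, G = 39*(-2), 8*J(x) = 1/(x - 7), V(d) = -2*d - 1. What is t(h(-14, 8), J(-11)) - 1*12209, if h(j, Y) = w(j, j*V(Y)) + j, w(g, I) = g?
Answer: -12248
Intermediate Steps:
V(d) = -1 - 2*d
J(x) = 1/(8*(-7 + x)) (J(x) = 1/(8*(x - 7)) = 1/(8*(-7 + x)))
h(j, Y) = 2*j (h(j, Y) = j + j = 2*j)
G = -78
t(f, N) = -39 (t(f, N) = (1/2)*(-78) = -39)
t(h(-14, 8), J(-11)) - 1*12209 = -39 - 1*12209 = -39 - 12209 = -12248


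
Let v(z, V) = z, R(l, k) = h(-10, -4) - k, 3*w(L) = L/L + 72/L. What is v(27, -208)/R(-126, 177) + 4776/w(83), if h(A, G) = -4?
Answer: 215245359/28055 ≈ 7672.3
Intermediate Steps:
w(L) = ⅓ + 24/L (w(L) = (L/L + 72/L)/3 = (1 + 72/L)/3 = ⅓ + 24/L)
R(l, k) = -4 - k
v(27, -208)/R(-126, 177) + 4776/w(83) = 27/(-4 - 1*177) + 4776/(((⅓)*(72 + 83)/83)) = 27/(-4 - 177) + 4776/(((⅓)*(1/83)*155)) = 27/(-181) + 4776/(155/249) = 27*(-1/181) + 4776*(249/155) = -27/181 + 1189224/155 = 215245359/28055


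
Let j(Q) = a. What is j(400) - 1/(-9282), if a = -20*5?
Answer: -928199/9282 ≈ -100.00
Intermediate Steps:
a = -100
j(Q) = -100
j(400) - 1/(-9282) = -100 - 1/(-9282) = -100 - 1*(-1/9282) = -100 + 1/9282 = -928199/9282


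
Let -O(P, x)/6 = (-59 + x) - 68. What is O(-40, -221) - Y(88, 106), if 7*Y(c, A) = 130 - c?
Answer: 2082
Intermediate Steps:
Y(c, A) = 130/7 - c/7 (Y(c, A) = (130 - c)/7 = 130/7 - c/7)
O(P, x) = 762 - 6*x (O(P, x) = -6*((-59 + x) - 68) = -6*(-127 + x) = 762 - 6*x)
O(-40, -221) - Y(88, 106) = (762 - 6*(-221)) - (130/7 - ⅐*88) = (762 + 1326) - (130/7 - 88/7) = 2088 - 1*6 = 2088 - 6 = 2082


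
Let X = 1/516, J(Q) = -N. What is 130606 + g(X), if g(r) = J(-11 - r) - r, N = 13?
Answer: 67385987/516 ≈ 1.3059e+5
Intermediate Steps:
J(Q) = -13 (J(Q) = -1*13 = -13)
X = 1/516 ≈ 0.0019380
g(r) = -13 - r
130606 + g(X) = 130606 + (-13 - 1*1/516) = 130606 + (-13 - 1/516) = 130606 - 6709/516 = 67385987/516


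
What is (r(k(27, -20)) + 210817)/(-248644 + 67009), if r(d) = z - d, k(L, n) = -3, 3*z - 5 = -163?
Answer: -632302/544905 ≈ -1.1604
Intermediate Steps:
z = -158/3 (z = 5/3 + (⅓)*(-163) = 5/3 - 163/3 = -158/3 ≈ -52.667)
r(d) = -158/3 - d
(r(k(27, -20)) + 210817)/(-248644 + 67009) = ((-158/3 - 1*(-3)) + 210817)/(-248644 + 67009) = ((-158/3 + 3) + 210817)/(-181635) = (-149/3 + 210817)*(-1/181635) = (632302/3)*(-1/181635) = -632302/544905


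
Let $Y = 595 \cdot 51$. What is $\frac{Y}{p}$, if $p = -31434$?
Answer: $- \frac{10115}{10478} \approx -0.96536$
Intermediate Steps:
$Y = 30345$
$\frac{Y}{p} = \frac{30345}{-31434} = 30345 \left(- \frac{1}{31434}\right) = - \frac{10115}{10478}$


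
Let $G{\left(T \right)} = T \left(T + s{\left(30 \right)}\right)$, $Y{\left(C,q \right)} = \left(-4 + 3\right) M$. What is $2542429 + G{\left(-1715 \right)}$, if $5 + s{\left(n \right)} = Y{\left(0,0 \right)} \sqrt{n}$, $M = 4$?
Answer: $5492229 + 6860 \sqrt{30} \approx 5.5298 \cdot 10^{6}$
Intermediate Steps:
$Y{\left(C,q \right)} = -4$ ($Y{\left(C,q \right)} = \left(-4 + 3\right) 4 = \left(-1\right) 4 = -4$)
$s{\left(n \right)} = -5 - 4 \sqrt{n}$
$G{\left(T \right)} = T \left(-5 + T - 4 \sqrt{30}\right)$ ($G{\left(T \right)} = T \left(T - \left(5 + 4 \sqrt{30}\right)\right) = T \left(-5 + T - 4 \sqrt{30}\right)$)
$2542429 + G{\left(-1715 \right)} = 2542429 - 1715 \left(-5 - 1715 - 4 \sqrt{30}\right) = 2542429 - 1715 \left(-1720 - 4 \sqrt{30}\right) = 2542429 + \left(2949800 + 6860 \sqrt{30}\right) = 5492229 + 6860 \sqrt{30}$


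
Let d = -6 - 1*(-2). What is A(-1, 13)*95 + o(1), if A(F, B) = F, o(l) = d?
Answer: -99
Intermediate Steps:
d = -4 (d = -6 + 2 = -4)
o(l) = -4
A(-1, 13)*95 + o(1) = -1*95 - 4 = -95 - 4 = -99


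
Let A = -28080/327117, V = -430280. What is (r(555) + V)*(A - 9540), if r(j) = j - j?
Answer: 447595078197600/109039 ≈ 4.1049e+9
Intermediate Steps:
r(j) = 0
A = -9360/109039 (A = -28080*1/327117 = -9360/109039 ≈ -0.085841)
(r(555) + V)*(A - 9540) = (0 - 430280)*(-9360/109039 - 9540) = -430280*(-1040241420/109039) = 447595078197600/109039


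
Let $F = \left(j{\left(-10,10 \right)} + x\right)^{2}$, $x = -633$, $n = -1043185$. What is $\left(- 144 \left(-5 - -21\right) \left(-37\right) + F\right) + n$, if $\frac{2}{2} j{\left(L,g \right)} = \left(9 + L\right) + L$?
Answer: $-543201$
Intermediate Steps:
$j{\left(L,g \right)} = 9 + 2 L$ ($j{\left(L,g \right)} = \left(9 + L\right) + L = 9 + 2 L$)
$F = 414736$ ($F = \left(\left(9 + 2 \left(-10\right)\right) - 633\right)^{2} = \left(\left(9 - 20\right) - 633\right)^{2} = \left(-11 - 633\right)^{2} = \left(-644\right)^{2} = 414736$)
$\left(- 144 \left(-5 - -21\right) \left(-37\right) + F\right) + n = \left(- 144 \left(-5 - -21\right) \left(-37\right) + 414736\right) - 1043185 = \left(- 144 \left(-5 + 21\right) \left(-37\right) + 414736\right) - 1043185 = \left(\left(-144\right) 16 \left(-37\right) + 414736\right) - 1043185 = \left(\left(-2304\right) \left(-37\right) + 414736\right) - 1043185 = \left(85248 + 414736\right) - 1043185 = 499984 - 1043185 = -543201$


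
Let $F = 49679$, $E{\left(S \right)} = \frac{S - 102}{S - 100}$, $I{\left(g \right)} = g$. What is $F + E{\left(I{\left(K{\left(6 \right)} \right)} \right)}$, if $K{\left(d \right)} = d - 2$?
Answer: $\frac{2384641}{48} \approx 49680.0$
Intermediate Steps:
$K{\left(d \right)} = -2 + d$
$E{\left(S \right)} = \frac{-102 + S}{-100 + S}$
$F + E{\left(I{\left(K{\left(6 \right)} \right)} \right)} = 49679 + \frac{-102 + \left(-2 + 6\right)}{-100 + \left(-2 + 6\right)} = 49679 + \frac{-102 + 4}{-100 + 4} = 49679 + \frac{1}{-96} \left(-98\right) = 49679 - - \frac{49}{48} = 49679 + \frac{49}{48} = \frac{2384641}{48}$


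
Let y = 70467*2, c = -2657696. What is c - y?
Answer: -2798630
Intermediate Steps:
y = 140934
c - y = -2657696 - 1*140934 = -2657696 - 140934 = -2798630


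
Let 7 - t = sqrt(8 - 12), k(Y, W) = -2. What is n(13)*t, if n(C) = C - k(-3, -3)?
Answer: 105 - 30*I ≈ 105.0 - 30.0*I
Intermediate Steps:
n(C) = 2 + C (n(C) = C - 1*(-2) = C + 2 = 2 + C)
t = 7 - 2*I (t = 7 - sqrt(8 - 12) = 7 - sqrt(-4) = 7 - 2*I ≈ 7.0 - 2.0*I)
n(13)*t = (2 + 13)*(7 - 2*I) = 15*(7 - 2*I) = 105 - 30*I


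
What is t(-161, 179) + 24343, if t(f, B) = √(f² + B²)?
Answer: 24343 + √57962 ≈ 24584.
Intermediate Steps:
t(f, B) = √(B² + f²)
t(-161, 179) + 24343 = √(179² + (-161)²) + 24343 = √(32041 + 25921) + 24343 = √57962 + 24343 = 24343 + √57962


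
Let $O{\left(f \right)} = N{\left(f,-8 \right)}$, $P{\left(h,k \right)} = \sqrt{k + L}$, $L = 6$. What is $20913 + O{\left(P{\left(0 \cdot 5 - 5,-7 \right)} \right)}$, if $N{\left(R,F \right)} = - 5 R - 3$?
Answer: $20910 - 5 i \approx 20910.0 - 5.0 i$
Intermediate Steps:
$N{\left(R,F \right)} = -3 - 5 R$
$P{\left(h,k \right)} = \sqrt{6 + k}$ ($P{\left(h,k \right)} = \sqrt{k + 6} = \sqrt{6 + k}$)
$O{\left(f \right)} = -3 - 5 f$
$20913 + O{\left(P{\left(0 \cdot 5 - 5,-7 \right)} \right)} = 20913 - \left(3 + 5 \sqrt{6 - 7}\right) = 20913 - \left(3 + 5 \sqrt{-1}\right) = 20913 - \left(3 + 5 i\right) = 20910 - 5 i$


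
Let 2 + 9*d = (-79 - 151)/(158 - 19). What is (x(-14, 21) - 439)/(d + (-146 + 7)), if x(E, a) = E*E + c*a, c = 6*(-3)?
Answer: 776871/174397 ≈ 4.4546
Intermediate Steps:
c = -18
x(E, a) = E**2 - 18*a (x(E, a) = E*E - 18*a = E**2 - 18*a)
d = -508/1251 (d = -2/9 + ((-79 - 151)/(158 - 19))/9 = -2/9 + (-230/139)/9 = -2/9 + (-230*1/139)/9 = -2/9 + (1/9)*(-230/139) = -2/9 - 230/1251 = -508/1251 ≈ -0.40608)
(x(-14, 21) - 439)/(d + (-146 + 7)) = (((-14)**2 - 18*21) - 439)/(-508/1251 + (-146 + 7)) = ((196 - 378) - 439)/(-508/1251 - 139) = (-182 - 439)/(-174397/1251) = -621*(-1251/174397) = 776871/174397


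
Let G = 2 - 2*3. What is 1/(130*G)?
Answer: -1/520 ≈ -0.0019231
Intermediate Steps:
G = -4 (G = 2 - 6 = -4)
1/(130*G) = 1/(130*(-4)) = 1/(-520) = -1/520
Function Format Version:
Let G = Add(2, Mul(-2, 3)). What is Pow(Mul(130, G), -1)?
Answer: Rational(-1, 520) ≈ -0.0019231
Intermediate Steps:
G = -4 (G = Add(2, -6) = -4)
Pow(Mul(130, G), -1) = Pow(Mul(130, -4), -1) = Pow(-520, -1) = Rational(-1, 520)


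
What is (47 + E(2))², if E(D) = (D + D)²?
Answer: 3969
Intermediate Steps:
E(D) = 4*D² (E(D) = (2*D)² = 4*D²)
(47 + E(2))² = (47 + 4*2²)² = (47 + 4*4)² = (47 + 16)² = 63² = 3969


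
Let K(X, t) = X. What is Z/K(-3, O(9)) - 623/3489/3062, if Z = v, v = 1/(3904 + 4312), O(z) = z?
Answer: -4339837/43887070344 ≈ -9.8886e-5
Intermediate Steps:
v = 1/8216 ≈ 0.00012171
Z = 1/8216 ≈ 0.00012171
Z/K(-3, O(9)) - 623/3489/3062 = (1/8216)/(-3) - 623/3489/3062 = (1/8216)*(-⅓) - 623*1/3489*(1/3062) = -1/24648 - 623/3489*1/3062 = -1/24648 - 623/10683318 = -4339837/43887070344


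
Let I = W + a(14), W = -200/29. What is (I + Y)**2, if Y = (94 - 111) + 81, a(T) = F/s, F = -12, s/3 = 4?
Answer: 2647129/841 ≈ 3147.6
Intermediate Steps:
s = 12 (s = 3*4 = 12)
a(T) = -1 (a(T) = -12/12 = -12*1/12 = -1)
Y = 64 (Y = -17 + 81 = 64)
W = -200/29 (W = -200*1/29 = -200/29 ≈ -6.8966)
I = -229/29 (I = -200/29 - 1 = -229/29 ≈ -7.8966)
(I + Y)**2 = (-229/29 + 64)**2 = (1627/29)**2 = 2647129/841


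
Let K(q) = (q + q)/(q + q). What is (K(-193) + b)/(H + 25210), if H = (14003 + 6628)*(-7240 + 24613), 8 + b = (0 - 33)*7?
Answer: -238/358447573 ≈ -6.6397e-7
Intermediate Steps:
b = -239 (b = -8 + (0 - 33)*7 = -8 - 33*7 = -8 - 231 = -239)
H = 358422363 (H = 20631*17373 = 358422363)
K(q) = 1 (K(q) = (2*q)/((2*q)) = (2*q)*(1/(2*q)) = 1)
(K(-193) + b)/(H + 25210) = (1 - 239)/(358422363 + 25210) = -238/358447573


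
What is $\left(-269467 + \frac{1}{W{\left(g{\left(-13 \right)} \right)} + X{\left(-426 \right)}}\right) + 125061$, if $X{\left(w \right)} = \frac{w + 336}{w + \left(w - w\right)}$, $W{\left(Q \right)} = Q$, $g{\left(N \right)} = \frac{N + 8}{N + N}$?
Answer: $- \frac{107580624}{745} \approx -1.444 \cdot 10^{5}$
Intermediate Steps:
$g{\left(N \right)} = \frac{8 + N}{2 N}$
$X{\left(w \right)} = \frac{336 + w}{w}$ ($X{\left(w \right)} = \frac{336 + w}{w + 0} = \frac{336 + w}{w}$)
$\left(-269467 + \frac{1}{W{\left(g{\left(-13 \right)} \right)} + X{\left(-426 \right)}}\right) + 125061 = \left(-269467 + \frac{1}{\frac{8 - 13}{2 \left(-13\right)} + \frac{336 - 426}{-426}}\right) + 125061 = \left(-269467 + \frac{1}{\frac{1}{2} \left(- \frac{1}{13}\right) \left(-5\right) - - \frac{15}{71}}\right) + 125061 = \left(-269467 + \frac{1}{\frac{5}{26} + \frac{15}{71}}\right) + 125061 = \left(-269467 + \frac{1}{\frac{745}{1846}}\right) + 125061 = \left(-269467 + \frac{1846}{745}\right) + 125061 = - \frac{200751069}{745} + 125061 = - \frac{107580624}{745}$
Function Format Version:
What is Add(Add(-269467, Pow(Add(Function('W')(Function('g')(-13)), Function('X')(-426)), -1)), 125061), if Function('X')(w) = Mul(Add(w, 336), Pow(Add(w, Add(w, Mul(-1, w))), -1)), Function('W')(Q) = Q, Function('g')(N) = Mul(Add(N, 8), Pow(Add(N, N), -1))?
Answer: Rational(-107580624, 745) ≈ -1.4440e+5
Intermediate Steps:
Function('g')(N) = Mul(Rational(1, 2), Pow(N, -1), Add(8, N)) (Function('g')(N) = Mul(Add(8, N), Pow(Mul(2, N), -1)) = Mul(Add(8, N), Mul(Rational(1, 2), Pow(N, -1))) = Mul(Rational(1, 2), Pow(N, -1), Add(8, N)))
Function('X')(w) = Mul(Pow(w, -1), Add(336, w)) (Function('X')(w) = Mul(Add(336, w), Pow(Add(w, 0), -1)) = Mul(Add(336, w), Pow(w, -1)) = Mul(Pow(w, -1), Add(336, w)))
Add(Add(-269467, Pow(Add(Function('W')(Function('g')(-13)), Function('X')(-426)), -1)), 125061) = Add(Add(-269467, Pow(Add(Mul(Rational(1, 2), Pow(-13, -1), Add(8, -13)), Mul(Pow(-426, -1), Add(336, -426))), -1)), 125061) = Add(Add(-269467, Pow(Add(Mul(Rational(1, 2), Rational(-1, 13), -5), Mul(Rational(-1, 426), -90)), -1)), 125061) = Add(Add(-269467, Pow(Add(Rational(5, 26), Rational(15, 71)), -1)), 125061) = Add(Add(-269467, Pow(Rational(745, 1846), -1)), 125061) = Add(Add(-269467, Rational(1846, 745)), 125061) = Add(Rational(-200751069, 745), 125061) = Rational(-107580624, 745)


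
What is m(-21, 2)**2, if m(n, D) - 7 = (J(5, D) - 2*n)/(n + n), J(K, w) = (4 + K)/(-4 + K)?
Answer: 6561/196 ≈ 33.474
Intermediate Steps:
J(K, w) = (4 + K)/(-4 + K)
m(n, D) = 7 + (9 - 2*n)/(2*n) (m(n, D) = 7 + ((4 + 5)/(-4 + 5) - 2*n)/(n + n) = 7 + (9/1 - 2*n)/((2*n)) = 7 + (1*9 - 2*n)*(1/(2*n)) = 7 + (9 - 2*n)*(1/(2*n)) = 7 + (9 - 2*n)/(2*n))
m(-21, 2)**2 = (6 + (9/2)/(-21))**2 = (6 + (9/2)*(-1/21))**2 = (6 - 3/14)**2 = (81/14)**2 = 6561/196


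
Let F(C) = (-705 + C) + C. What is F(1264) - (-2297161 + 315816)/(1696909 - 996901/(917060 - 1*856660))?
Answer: 186963148350277/102492306699 ≈ 1824.2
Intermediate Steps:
F(C) = -705 + 2*C
F(1264) - (-2297161 + 315816)/(1696909 - 996901/(917060 - 1*856660)) = (-705 + 2*1264) - (-2297161 + 315816)/(1696909 - 996901/(917060 - 1*856660)) = (-705 + 2528) - (-1981345)/(1696909 - 996901/(917060 - 856660)) = 1823 - (-1981345)/(1696909 - 996901/60400) = 1823 - (-1981345)/102492306699/60400 = 1823 - (-1981345)*60400/102492306699 = 1823 - 1*(-119673238000/102492306699) = 1823 + 119673238000/102492306699 = 186963148350277/102492306699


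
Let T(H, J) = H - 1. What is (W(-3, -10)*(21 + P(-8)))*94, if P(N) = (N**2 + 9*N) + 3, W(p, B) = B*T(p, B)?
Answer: 60160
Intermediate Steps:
T(H, J) = -1 + H
W(p, B) = B*(-1 + p)
P(N) = 3 + N**2 + 9*N
(W(-3, -10)*(21 + P(-8)))*94 = ((-10*(-1 - 3))*(21 + (3 + (-8)**2 + 9*(-8))))*94 = ((-10*(-4))*(21 + (3 + 64 - 72)))*94 = (40*(21 - 5))*94 = (40*16)*94 = 640*94 = 60160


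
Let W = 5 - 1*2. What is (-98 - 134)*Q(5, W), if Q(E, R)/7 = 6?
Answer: -9744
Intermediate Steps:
W = 3 (W = 5 - 2 = 3)
Q(E, R) = 42 (Q(E, R) = 7*6 = 42)
(-98 - 134)*Q(5, W) = (-98 - 134)*42 = -232*42 = -9744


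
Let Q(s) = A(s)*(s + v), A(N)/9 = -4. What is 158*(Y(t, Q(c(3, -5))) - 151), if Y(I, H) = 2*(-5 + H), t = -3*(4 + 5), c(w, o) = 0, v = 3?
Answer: -59566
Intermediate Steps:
A(N) = -36 (A(N) = 9*(-4) = -36)
Q(s) = -108 - 36*s (Q(s) = -36*(s + 3) = -36*(3 + s) = -108 - 36*s)
t = -27 (t = -3*9 = -27)
Y(I, H) = -10 + 2*H
158*(Y(t, Q(c(3, -5))) - 151) = 158*((-10 + 2*(-108 - 36*0)) - 151) = 158*((-10 + 2*(-108 + 0)) - 151) = 158*((-10 + 2*(-108)) - 151) = 158*((-10 - 216) - 151) = 158*(-226 - 151) = 158*(-377) = -59566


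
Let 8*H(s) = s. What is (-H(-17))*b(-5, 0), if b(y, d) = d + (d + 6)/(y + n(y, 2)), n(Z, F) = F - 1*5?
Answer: -51/32 ≈ -1.5938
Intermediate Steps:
n(Z, F) = -5 + F (n(Z, F) = F - 5 = -5 + F)
H(s) = s/8
b(y, d) = d + (6 + d)/(-3 + y) (b(y, d) = d + (d + 6)/(y + (-5 + 2)) = d + (6 + d)/(y - 3) = d + (6 + d)/(-3 + y))
(-H(-17))*b(-5, 0) = (-(-17)/8)*((6 - 2*0 + 0*(-5))/(-3 - 5)) = (-1*(-17/8))*((6 + 0 + 0)/(-8)) = 17*(-⅛*6)/8 = (17/8)*(-¾) = -51/32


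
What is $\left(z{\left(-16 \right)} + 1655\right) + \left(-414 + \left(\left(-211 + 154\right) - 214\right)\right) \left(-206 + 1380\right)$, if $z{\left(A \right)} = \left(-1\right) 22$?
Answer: $-802557$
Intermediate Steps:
$z{\left(A \right)} = -22$
$\left(z{\left(-16 \right)} + 1655\right) + \left(-414 + \left(\left(-211 + 154\right) - 214\right)\right) \left(-206 + 1380\right) = \left(-22 + 1655\right) + \left(-414 + \left(\left(-211 + 154\right) - 214\right)\right) \left(-206 + 1380\right) = 1633 + \left(-414 - 271\right) 1174 = 1633 - 804190 = -802557$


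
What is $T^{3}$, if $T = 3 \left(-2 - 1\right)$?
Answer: $-729$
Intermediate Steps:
$T = -9$ ($T = 3 \left(-3\right) = -9$)
$T^{3} = \left(-9\right)^{3} = -729$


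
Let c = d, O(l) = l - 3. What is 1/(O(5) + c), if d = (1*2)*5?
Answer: 1/12 ≈ 0.083333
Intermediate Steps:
O(l) = -3 + l
d = 10 (d = 2*5 = 10)
c = 10
1/(O(5) + c) = 1/((-3 + 5) + 10) = 1/(2 + 10) = 1/12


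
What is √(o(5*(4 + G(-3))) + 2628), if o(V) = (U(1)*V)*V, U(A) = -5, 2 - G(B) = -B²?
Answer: 3*I*√2833 ≈ 159.68*I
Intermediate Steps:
G(B) = 2 + B² (G(B) = 2 - (-1)*B² = 2 + B²)
o(V) = -5*V² (o(V) = (-5*V)*V = -5*V²)
√(o(5*(4 + G(-3))) + 2628) = √(-5*25*(4 + (2 + (-3)²))² + 2628) = √(-5*25*(4 + (2 + 9))² + 2628) = √(-5*25*(4 + 11)² + 2628) = √(-5*(5*15)² + 2628) = √(-5*75² + 2628) = √(-5*5625 + 2628) = √(-28125 + 2628) = √(-25497) = 3*I*√2833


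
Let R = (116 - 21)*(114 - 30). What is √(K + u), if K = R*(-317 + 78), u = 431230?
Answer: I*√1475990 ≈ 1214.9*I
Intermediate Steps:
R = 7980 (R = 95*84 = 7980)
K = -1907220 (K = 7980*(-317 + 78) = 7980*(-239) = -1907220)
√(K + u) = √(-1907220 + 431230) = √(-1475990) = I*√1475990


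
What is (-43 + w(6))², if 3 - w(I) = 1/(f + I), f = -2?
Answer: 25921/16 ≈ 1620.1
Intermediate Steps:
w(I) = 3 - 1/(-2 + I)
(-43 + w(6))² = (-43 + (-7 + 3*6)/(-2 + 6))² = (-43 + (-7 + 18)/4)² = (-43 + (¼)*11)² = (-43 + 11/4)² = (-161/4)² = 25921/16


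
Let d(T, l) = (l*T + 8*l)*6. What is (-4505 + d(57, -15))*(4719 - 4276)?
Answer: -4587265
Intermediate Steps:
d(T, l) = 48*l + 6*T*l (d(T, l) = (T*l + 8*l)*6 = (8*l + T*l)*6 = 48*l + 6*T*l)
(-4505 + d(57, -15))*(4719 - 4276) = (-4505 + 6*(-15)*(8 + 57))*(4719 - 4276) = (-4505 + 6*(-15)*65)*443 = (-4505 - 5850)*443 = -10355*443 = -4587265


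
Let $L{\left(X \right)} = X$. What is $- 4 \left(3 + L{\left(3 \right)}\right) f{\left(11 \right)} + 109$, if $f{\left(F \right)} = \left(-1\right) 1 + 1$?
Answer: $109$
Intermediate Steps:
$f{\left(F \right)} = 0$ ($f{\left(F \right)} = -1 + 1 = 0$)
$- 4 \left(3 + L{\left(3 \right)}\right) f{\left(11 \right)} + 109 = - 4 \left(3 + 3\right) 0 + 109 = \left(-4\right) 6 \cdot 0 + 109 = \left(-24\right) 0 + 109 = 0 + 109 = 109$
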